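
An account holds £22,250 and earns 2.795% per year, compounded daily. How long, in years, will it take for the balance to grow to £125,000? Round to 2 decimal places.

We need (1 + 0.0000765753)^(365t) = 5.618, so 365t = ln 5.618 / ln 1.000077 ≈ 22540.3864.
t ≈ 22540.3864/365 = 61.7545 years.

61.75 years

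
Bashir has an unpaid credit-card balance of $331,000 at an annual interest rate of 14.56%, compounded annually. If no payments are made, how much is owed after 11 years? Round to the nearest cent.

$1,476,355.85

Annual rate = 14.56% = 0.1456; years = 11.
A = 331,000·(1 + 0.1456)^11 ≈ 331,000·4.460289567919 ≈ 1,476,355.8470.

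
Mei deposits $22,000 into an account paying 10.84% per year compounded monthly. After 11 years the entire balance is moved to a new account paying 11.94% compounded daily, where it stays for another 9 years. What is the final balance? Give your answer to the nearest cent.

After 11 years at 10.84%: 22,000 × 3.27738727419 ≈ 72,102.5200.
Then 9 years at 11.94%: 72,102.5200 × 2.9283065158 ≈ 211,138.2792.

$211,138.28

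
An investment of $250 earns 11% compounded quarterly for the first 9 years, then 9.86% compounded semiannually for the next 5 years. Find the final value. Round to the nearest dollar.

After 9 years at 11%: 250 × 2.655497517 ≈ 663.8744.
Then 5 years at 9.86%: 663.8744 × 1.618067849 ≈ 1,074.1938.

$1,074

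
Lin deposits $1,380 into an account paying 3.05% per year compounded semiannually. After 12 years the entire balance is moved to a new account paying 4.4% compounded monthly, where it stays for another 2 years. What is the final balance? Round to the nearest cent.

Phase 1: 1,380·(1 + 0.01525)^24 ≈ 1,984.4083.
Phase 2: 1,984.4083·(1 + 0.044/12)^24 ≈ 2,166.6016.

$2,166.60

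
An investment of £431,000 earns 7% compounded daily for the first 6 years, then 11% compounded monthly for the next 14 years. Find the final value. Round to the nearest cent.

Phase 1: 431,000·(1 + 0.07/365)^2190 ≈ 655,939.0160.
Phase 2: 655,939.0160·(1 + 0.11/12)^168 ≈ 3,038,296.6590.

£3,038,296.66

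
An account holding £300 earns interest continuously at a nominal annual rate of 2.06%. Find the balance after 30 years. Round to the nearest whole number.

A = P·e^(rt) = 300·e^(0.0206·30) = 300·e^0.618.
e^0.618 ≈ 1.8552139, so A ≈ 556.5642.

£557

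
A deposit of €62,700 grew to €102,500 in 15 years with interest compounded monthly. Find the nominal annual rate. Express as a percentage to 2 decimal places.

3.28%

(1 + r/12)^180 = 102,500/62,700 = 1.63477.
1 + r/12 = 1.63477^(1/180) ≈ 1.002734, so r/12 ≈ 0.00273429.
r ≈ 12·0.00273429 = 3.28115%.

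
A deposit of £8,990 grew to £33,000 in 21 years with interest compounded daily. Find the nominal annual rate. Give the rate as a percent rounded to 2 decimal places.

6.19%

The 7665-period growth factor is 33,000/8,990 = 3.67075.
r/365 = 3.67075^(1/7665) − 1 ≈ 0.000169668, so r ≈ 365·0.000169668 = 6.19288%.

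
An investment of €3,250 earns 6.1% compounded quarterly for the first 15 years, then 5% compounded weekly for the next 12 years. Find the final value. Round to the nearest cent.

€14,679.62

After 15 years at 6.1%: 3,250 × 2.4795900772 ≈ 8,058.6678.
Then 12 years at 5%: 8,058.6678 × 1.8215936016 ≈ 14,679.6176.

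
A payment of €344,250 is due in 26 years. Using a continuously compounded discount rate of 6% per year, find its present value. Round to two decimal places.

P = A·e^(−rt) = 344,250·e^(−1.56).
e^(−1.56) ≈ 0.210136071201, so P ≈ 72,339.3425.

€72,339.34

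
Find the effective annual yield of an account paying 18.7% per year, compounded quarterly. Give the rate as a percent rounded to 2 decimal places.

20.05%

EAR = (1 + 18.7%/4)^4 − 1 = (1 + 0.04675)^4 − 1.
(1 + 0.04675)^4 ≈ 1.200527, so EAR ≈ 20.05269%.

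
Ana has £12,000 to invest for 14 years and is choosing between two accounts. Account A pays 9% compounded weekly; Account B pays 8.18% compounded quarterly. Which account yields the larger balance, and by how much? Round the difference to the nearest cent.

Account A growth factor: (1 + 0.09/52)^728 ≈ 3.5215839419; balance ≈ 42,259.0073.
Account B growth factor: (1 + 0.02045)^56 ≈ 3.1069687198; balance ≈ 37,283.6246.
Account A is larger by 4,975.3827.

Account A, by £4,975.38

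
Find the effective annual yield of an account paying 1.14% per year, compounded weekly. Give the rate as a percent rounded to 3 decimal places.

EAR = (1 + 1.14%/52)^52 − 1 = (1 + 0.000219231)^52 − 1.
(1 + 0.000219231)^52 ≈ 1.011464, so EAR ≈ 1.14640%.

1.146%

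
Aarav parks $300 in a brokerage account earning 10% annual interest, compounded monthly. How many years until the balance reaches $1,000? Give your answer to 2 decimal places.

12.09 years

(1 + 0.00833333)^(12t) = 1,000/300 = 3.3333.
12t·ln(1 + 0.00833333) = ln(3.3333); 12t = 1.204/0.0082988 ≈ 145.0779.
t ≈ 12.0898 years.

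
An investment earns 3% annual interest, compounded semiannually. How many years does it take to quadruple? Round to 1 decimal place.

46.6 years

(1 + 0.015)^(2t) = 4.
2t = ln 4 / ln(1 + 0.015) ≈ 1.3863/0.0148886 ≈ 93.1111.
t ≈ 46.5555.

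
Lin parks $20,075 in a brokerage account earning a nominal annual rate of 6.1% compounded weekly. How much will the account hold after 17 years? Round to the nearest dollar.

Growth factor = (1 + 0.061/52)^884 ≈ 2.8190282542.
A ≈ 20,075 × 2.8190282542 ≈ 56,591.9922.

$56,592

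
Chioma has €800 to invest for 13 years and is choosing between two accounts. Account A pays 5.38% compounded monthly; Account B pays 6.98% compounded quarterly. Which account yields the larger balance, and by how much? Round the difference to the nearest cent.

Account B, by €359.32

Account A growth factor: (1 + 0.0538/12)^156 ≈ 2.009401364; balance ≈ 1,607.5211.
Account B growth factor: (1 + 0.01745)^52 ≈ 2.45855517; balance ≈ 1,966.8441.
Account B is larger by 359.3230.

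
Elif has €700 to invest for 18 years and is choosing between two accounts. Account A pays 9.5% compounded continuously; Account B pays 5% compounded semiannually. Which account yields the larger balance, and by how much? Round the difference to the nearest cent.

Account A, by €2,167.50

A: e^(0.095·18) = e^1.71 ≈ 5.528961478, so 700 × 5.528961478 ≈ 3,870.2730.
B: (1 + 0.025)^36 ≈ 2.432535316, so 700 × 2.432535316 ≈ 1,702.7747.
Difference ≈ 2,167.4983 in favor of A.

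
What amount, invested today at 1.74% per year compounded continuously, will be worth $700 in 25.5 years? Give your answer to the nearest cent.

$449.16

P = A·e^(−rt) = 700·e^(−0.4437).
e^(−0.4437) ≈ 0.641657889, so P ≈ 449.1605.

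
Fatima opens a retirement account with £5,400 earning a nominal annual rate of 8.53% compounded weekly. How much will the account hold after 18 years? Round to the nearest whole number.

Growth factor = (1 + 0.0853/52)^936 ≈ 4.6373452227.
A ≈ 5,400 × 4.6373452227 ≈ 25,041.6642.

£25,042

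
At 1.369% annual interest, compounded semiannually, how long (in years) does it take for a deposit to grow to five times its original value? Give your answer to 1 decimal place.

(1 + 0.006845)^(2t) = 5.
2t = ln 5 / ln(1 + 0.006845) ≈ 1.6094/0.00682168 ≈ 235.9299.
t ≈ 117.9649.

118.0 years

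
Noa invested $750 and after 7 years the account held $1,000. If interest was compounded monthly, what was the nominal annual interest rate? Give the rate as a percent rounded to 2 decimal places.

4.12%

The 84-period growth factor is 1,000/750 = 1.33333.
r/12 = 1.33333^(1/84) − 1 ≈ 0.00343066, so r ≈ 12·0.00343066 = 4.11679%.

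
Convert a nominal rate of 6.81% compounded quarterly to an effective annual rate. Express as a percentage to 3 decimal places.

6.986%

One year is 4 periods at 0.017025 each: (1 + 0.017025)^4 ≈ 1.069859.
EAR = 1.069859 − 1 ≈ 6.98589%.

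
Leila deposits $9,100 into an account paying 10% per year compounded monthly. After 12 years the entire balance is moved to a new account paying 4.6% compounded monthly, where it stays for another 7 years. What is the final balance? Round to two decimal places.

After 12 years at 10%: 9,100 × 3.3036489675 ≈ 30,063.2056.
Then 7 years at 4.6%: 30,063.2056 × 1.3790355886 ≈ 41,458.2304.

$41,458.23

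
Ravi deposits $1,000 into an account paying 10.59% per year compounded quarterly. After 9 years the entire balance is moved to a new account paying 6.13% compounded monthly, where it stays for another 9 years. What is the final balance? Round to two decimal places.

Phase 1: 1,000·(1 + 0.026475)^36 ≈ 2,561.7784.
Phase 2: 2,561.7784·(1 + 0.0613/12)^108 ≈ 4,441.5230.

$4,441.52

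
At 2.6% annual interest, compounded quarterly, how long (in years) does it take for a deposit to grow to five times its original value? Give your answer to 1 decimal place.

62.1 years

(1 + 0.0065)^(4t) = 5.
4t = ln 5 / ln(1 + 0.0065) ≈ 1.6094/0.00647897 ≈ 248.4097.
t ≈ 62.1024.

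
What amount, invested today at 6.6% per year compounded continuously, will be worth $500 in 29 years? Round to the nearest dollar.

P = A·e^(−rt) = 500·e^(−1.914).
e^(−1.914) ≈ 0.147489248, so P ≈ 73.7446.

$74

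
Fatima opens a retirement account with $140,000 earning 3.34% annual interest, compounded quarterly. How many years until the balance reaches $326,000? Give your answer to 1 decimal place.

25.4 years

We need (1 + 0.00835)^(4t) = 2.3286, so 4t = ln 2.3286 / ln 1.00835 ≈ 101.6502.
t ≈ 101.6502/4 = 25.4125 years.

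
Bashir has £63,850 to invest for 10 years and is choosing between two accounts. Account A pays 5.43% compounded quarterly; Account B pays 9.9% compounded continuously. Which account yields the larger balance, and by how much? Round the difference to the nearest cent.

Account B, by £62,339.76

Account A growth factor: (1 + 0.013575)^40 ≈ 1.71488737232; balance ≈ 109,495.5587.
Account B growth factor: e^(0.099·10) = e^0.99 ≈ 2.69123447235; balance ≈ 171,835.3211.
Account B is larger by 62,339.7623.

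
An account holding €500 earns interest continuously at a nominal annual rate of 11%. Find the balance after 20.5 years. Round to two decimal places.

€4,767.65

A = P·e^(rt) = 500·e^(0.11·20.5) = 500·e^2.255.
e^2.255 ≈ 9.53529331, so A ≈ 4,767.6467.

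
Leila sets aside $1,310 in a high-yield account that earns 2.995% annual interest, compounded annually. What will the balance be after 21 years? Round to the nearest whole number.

$2,435

Growth factor = (1 + 0.02995)^21 ≈ 1.858399075.
A ≈ 1,310 × 1.858399075 ≈ 2,434.5028.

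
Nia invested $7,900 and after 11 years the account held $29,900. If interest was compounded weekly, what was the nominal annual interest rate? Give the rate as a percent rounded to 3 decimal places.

12.114%

The 572-period growth factor is 29,900/7,900 = 3.78481.
r/52 = 3.78481^(1/572) − 1 ≈ 0.00232962, so r ≈ 52·0.00232962 = 12.11405%.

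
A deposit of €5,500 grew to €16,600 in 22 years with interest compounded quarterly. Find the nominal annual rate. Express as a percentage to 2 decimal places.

(1 + r/4)^88 = 16,600/5,500 = 3.01818.
1 + r/4 = 3.01818^(1/88) ≈ 1.012632, so r/4 ≈ 0.012632.
r ≈ 4·0.012632 = 5.05280%.

5.05%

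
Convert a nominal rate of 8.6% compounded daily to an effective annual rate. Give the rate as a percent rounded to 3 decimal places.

8.980%

One year is 365 periods at 0.000235616 each: (1 + 0.000235616)^365 ≈ 1.089795.
EAR = 1.089795 − 1 ≈ 8.97953%.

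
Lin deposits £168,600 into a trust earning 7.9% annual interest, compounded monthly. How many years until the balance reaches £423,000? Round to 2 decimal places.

11.68 years

(1 + 0.00658333)^(12t) = 423,000/168,600 = 2.5089.
12t·ln(1 + 0.00658333) = ln(2.5089); 12t = 0.91984/0.00656176 ≈ 140.1824.
t ≈ 11.6819 years.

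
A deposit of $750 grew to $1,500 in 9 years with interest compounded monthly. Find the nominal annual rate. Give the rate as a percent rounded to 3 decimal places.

7.726%

The 108-period growth factor is 1,500/750 = 2.
r/12 = 2^(1/108) − 1 ≈ 0.00643867, so r ≈ 12·0.00643867 = 7.72640%.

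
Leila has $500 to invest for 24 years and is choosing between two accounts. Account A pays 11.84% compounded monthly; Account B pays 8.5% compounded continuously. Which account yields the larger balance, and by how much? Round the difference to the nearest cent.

A: (1 + 0.1184/12)^288 ≈ 16.90607414, so 500 × 16.90607414 ≈ 8,453.0371.
B: e^(0.085·24) = e^2.04 ≈ 7.690609199, so 500 × 7.690609199 ≈ 3,845.3046.
Difference ≈ 4,607.7325 in favor of A.

Account A, by $4,607.73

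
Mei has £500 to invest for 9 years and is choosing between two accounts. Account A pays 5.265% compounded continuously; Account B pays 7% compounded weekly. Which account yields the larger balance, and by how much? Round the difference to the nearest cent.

Account A growth factor: e^(0.05265·9) = e^0.47385 ≈ 1.60616604; balance ≈ 803.0830.
Account B growth factor: (1 + 0.07/52)^468 ≈ 1.87681528; balance ≈ 938.4076.
Account B is larger by 135.3246.

Account B, by £135.32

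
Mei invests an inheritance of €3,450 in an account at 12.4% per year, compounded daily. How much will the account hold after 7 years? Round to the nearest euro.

€8,217

Growth factor = (1 + 0.124/365)^2555 ≈ 2.381790682.
A ≈ 3,450 × 2.381790682 ≈ 8,217.1779.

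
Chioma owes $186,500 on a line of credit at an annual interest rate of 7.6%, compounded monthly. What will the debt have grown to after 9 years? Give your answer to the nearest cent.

Growth factor = (1 + 0.076/12)^108 ≈ 1.97751914516.
A ≈ 186,500 × 1.97751914516 ≈ 368,807.3206.

$368,807.32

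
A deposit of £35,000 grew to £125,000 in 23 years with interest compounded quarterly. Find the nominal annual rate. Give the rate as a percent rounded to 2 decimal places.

The 92-period growth factor is 125,000/35,000 = 3.57143.
r/4 = 3.57143^(1/92) − 1 ≈ 0.0139328, so r ≈ 4·0.0139328 = 5.57310%.

5.57%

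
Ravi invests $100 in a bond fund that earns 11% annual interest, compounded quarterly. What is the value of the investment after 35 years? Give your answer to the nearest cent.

$4,461.25

Periodic rate = 11%/4 = 0.0275; periods = 4·35 = 140.
A = 100·(1 + 0.0275)^140 ≈ 100·44.6124708 ≈ 4,461.2471.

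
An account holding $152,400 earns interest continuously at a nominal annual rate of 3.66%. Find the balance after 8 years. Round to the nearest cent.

A = P·e^(rt) = 152,400·e^(0.0366·8) = 152,400·e^0.2928.
e^0.2928 ≈ 1.34017472868, so A ≈ 204,242.6287.

$204,242.63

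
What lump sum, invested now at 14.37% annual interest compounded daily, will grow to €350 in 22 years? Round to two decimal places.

Periodic rate = 14.37%/365 = 0.000393699; 8030 periods.
P = 350/(1 + 0.1437/365)^8030 ≈ 350/23.5889373 ≈ 14.8375.

€14.84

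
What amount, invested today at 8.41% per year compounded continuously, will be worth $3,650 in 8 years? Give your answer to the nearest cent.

$1,862.51

P = A·e^(−rt) = 3,650·e^(−0.6728).
e^(−0.6728) ≈ 0.5102777978, so P ≈ 1,862.5140.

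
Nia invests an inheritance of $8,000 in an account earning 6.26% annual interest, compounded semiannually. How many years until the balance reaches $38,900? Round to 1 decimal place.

We need (1 + 0.0313)^(2t) = 4.8625, so 2t = ln 4.8625 / ln 1.0313 ≈ 51.3156.
t ≈ 51.3156/2 = 25.6578 years.

25.7 years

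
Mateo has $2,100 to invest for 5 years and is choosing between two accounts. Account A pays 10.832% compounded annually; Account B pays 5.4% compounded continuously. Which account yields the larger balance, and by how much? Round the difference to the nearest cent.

A: (1 + 0.10832)^5 ≈ 1.672344905, so 2,100 × 1.672344905 ≈ 3,511.9243.
B: e^(0.054·5) = e^0.27 ≈ 1.309964451, so 2,100 × 1.309964451 ≈ 2,750.9253.
Difference ≈ 760.9990 in favor of A.

Account A, by $761.00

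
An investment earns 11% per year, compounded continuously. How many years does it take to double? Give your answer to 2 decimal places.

6.30 years

e^(0.11t) = 2, so 0.11t = ln 2 ≈ 0.69315.
t ≈ 0.69315/0.11 ≈ 6.3013.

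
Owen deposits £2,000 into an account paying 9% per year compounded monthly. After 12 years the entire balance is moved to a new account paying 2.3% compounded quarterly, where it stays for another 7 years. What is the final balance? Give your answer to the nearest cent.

£6,887.14

After 12 years at 9%: 2,000 × 2.932836774 ≈ 5,865.6735.
Then 7 years at 2.3%: 5,865.6735 × 1.174143437 ≈ 6,887.1421.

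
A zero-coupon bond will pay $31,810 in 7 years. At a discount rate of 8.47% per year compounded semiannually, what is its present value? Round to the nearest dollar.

Growth factor = (1 + 0.04235)^14 ≈ 1.7872692784.
P = 31,810/1.7872692784 ≈ 17,798.1015.

$17,798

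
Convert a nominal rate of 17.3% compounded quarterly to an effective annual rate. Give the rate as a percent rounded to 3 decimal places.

18.455%

One year is 4 periods at 0.04325 each: (1 + 0.04325)^4 ≈ 1.18455.
EAR = 1.18455 − 1 ≈ 18.45505%.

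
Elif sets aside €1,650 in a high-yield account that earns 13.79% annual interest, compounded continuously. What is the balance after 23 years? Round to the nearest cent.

€39,349.19

A = P·e^(rt) = 1,650·e^(0.1379·23) = 1,650·e^3.1717.
e^3.1717 ≈ 23.847991501, so A ≈ 39,349.1860.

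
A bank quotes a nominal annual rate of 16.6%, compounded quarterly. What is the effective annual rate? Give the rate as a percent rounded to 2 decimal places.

One year is 4 periods at 0.0415 each: (1 + 0.0415)^4 ≈ 1.176622.
EAR = 1.176622 − 1 ≈ 17.66224%.

17.66%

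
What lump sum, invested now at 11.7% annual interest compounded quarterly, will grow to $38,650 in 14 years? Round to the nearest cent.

$7,690.96

Periodic rate = 11.7%/4 = 0.02925; 56 periods.
P = 38,650/(1 + 0.02925)^56 ≈ 38,650/5.0253815097 ≈ 7,690.9584.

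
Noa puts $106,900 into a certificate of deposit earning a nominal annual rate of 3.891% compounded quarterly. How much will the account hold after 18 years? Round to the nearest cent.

$214,624.35

Growth factor = (1 + 0.0097275)^72 ≈ 2.00771138279.
A ≈ 106,900 × 2.00771138279 ≈ 214,624.3468.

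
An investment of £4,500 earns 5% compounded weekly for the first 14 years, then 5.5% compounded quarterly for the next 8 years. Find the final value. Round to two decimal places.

Phase 1: 4,500·(1 + 0.05/52)^728 ≈ 9,058.8400.
Phase 2: 9,058.8400·(1 + 0.01375)^32 ≈ 14,023.6266.

£14,023.63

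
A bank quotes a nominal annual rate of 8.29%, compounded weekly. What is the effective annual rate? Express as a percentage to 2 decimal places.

EAR = (1 + 8.29%/52)^52 − 1 = (1 + 0.00159423)^52 − 1.
(1 + 0.00159423)^52 ≈ 1.086361, so EAR ≈ 8.63614%.

8.64%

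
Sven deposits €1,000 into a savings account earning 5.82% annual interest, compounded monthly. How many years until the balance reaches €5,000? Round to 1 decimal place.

We need (1 + 0.00485)^(12t) = 5, so 12t = ln 5 / ln 1.00485 ≈ 332.6469.
t ≈ 332.6469/12 = 27.7206 years.

27.7 years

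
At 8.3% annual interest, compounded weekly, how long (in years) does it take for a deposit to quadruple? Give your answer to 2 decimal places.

16.72 years

(1 + 0.00159615)^(52t) = 4.
52t = ln 4 / ln(1 + 0.00159615) ≈ 1.3863/0.00159488 ≈ 869.2147.
t ≈ 16.7157.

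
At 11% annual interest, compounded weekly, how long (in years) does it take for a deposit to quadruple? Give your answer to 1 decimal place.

(1 + 0.00211538)^(52t) = 4.
52t = ln 4 / ln(1 + 0.00211538) ≈ 1.3863/0.00211315 ≈ 656.0321.
t ≈ 12.6160.

12.6 years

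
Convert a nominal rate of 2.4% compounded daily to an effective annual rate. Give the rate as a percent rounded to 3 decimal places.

2.429%

EAR = (1 + 2.4%/365)^365 − 1 = (1 + 0.0000657534)^365 − 1.
(1 + 0.0000657534)^365 ≈ 1.02429, so EAR ≈ 2.42895%.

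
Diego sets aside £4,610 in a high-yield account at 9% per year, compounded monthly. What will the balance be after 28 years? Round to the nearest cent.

Periodic rate = 9%/12 = 0.0075; periods = 12·28 = 336.
A = 4,610·(1 + 0.0075)^336 ≈ 4,610·12.312278122 ≈ 56,759.6021.

£56,759.60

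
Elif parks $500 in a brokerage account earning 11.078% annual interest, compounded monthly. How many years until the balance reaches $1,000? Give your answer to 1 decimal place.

6.3 years

(1 + 0.00923167)^(12t) = 1,000/500 = 2.
12t·ln(1 + 0.00923167) = ln(2); 12t = 0.69315/0.00918932 ≈ 75.4297.
t ≈ 6.2858 years.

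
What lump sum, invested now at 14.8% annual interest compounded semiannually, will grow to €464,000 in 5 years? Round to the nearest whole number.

€227,235

Periodic rate = 14.8%/2 = 0.074; 10 periods.
P = 464,000/(1 + 0.074)^10 ≈ 464,000/2.04193923328 ≈ 227,234.9698.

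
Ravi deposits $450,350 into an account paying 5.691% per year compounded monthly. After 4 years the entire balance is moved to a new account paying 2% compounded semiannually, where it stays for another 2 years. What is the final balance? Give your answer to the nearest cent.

Phase 1: 450,350·(1 + 0.0047425)^48 ≈ 565,170.2242.
Phase 2: 565,170.2242·(1 + 0.01)^4 ≈ 588,118.4016.

$588,118.40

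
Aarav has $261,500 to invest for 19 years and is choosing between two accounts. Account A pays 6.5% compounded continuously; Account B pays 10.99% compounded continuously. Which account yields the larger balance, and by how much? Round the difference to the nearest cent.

A: e^(0.065·19) = e^1.235 ≈ 3.43837852071, so 261,500 × 3.43837852071 ≈ 899,135.9832.
B: e^(0.1099·19) = e^2.0881 ≈ 8.069568409527, so 261,500 × 8.069568409527 ≈ 2,110,192.1391.
Difference ≈ 1,211,056.1559 in favor of B.

Account B, by $1,211,056.16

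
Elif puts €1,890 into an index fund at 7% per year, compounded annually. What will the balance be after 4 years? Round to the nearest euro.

€2,477

Annual rate = 7% = 0.07; years = 4.
A = 1,890·(1 + 0.07)^4 ≈ 1,890·1.31079601 ≈ 2,477.4045.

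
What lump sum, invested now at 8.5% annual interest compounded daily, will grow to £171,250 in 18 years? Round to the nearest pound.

£37,088

Periodic rate = 8.5%/365 = 0.000232877; 6570 periods.
P = 171,250/(1 + 0.085/365)^6570 ≈ 171,250/4.6173542919 ≈ 37,088.3387.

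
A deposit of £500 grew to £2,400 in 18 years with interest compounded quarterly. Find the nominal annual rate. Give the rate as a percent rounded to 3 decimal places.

(1 + r/4)^72 = 2,400/500 = 4.8.
1 + r/4 = 4.8^(1/72) ≈ 1.022025, so r/4 ≈ 0.0220254.
r ≈ 4·0.0220254 = 8.81015%.

8.810%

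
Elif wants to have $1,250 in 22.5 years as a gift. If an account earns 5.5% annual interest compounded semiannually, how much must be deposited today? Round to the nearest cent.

$368.75

Growth factor = (1 + 0.0275)^45 ≈ 3.389864779.
P = 1,250/3.389864779 ≈ 368.7463.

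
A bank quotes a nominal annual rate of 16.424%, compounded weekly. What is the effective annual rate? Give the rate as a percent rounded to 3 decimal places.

17.819%

EAR = (1 + 16.424%/52)^52 − 1 = (1 + 0.00315846)^52 − 1.
(1 + 0.00315846)^52 ≈ 1.178192, so EAR ≈ 17.81921%.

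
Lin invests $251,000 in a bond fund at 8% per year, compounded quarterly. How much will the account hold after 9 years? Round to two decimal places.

$512,011.72

Periodic rate = 8%/4 = 0.02; periods = 4·9 = 36.
A = 251,000·(1 + 0.02)^36 ≈ 251,000·2.03988734372 ≈ 512,011.7233.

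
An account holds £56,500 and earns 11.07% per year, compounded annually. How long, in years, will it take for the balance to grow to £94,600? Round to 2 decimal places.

We need (1 + 0.1107)^t = 1.6743, so t = ln 1.6743 / ln 1.1107 ≈ 4.9092.

4.91 years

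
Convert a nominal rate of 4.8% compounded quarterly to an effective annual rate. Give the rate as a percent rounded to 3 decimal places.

One year is 4 periods at 0.012 each: (1 + 0.012)^4 ≈ 1.048871.
EAR = 1.048871 − 1 ≈ 4.88709%.

4.887%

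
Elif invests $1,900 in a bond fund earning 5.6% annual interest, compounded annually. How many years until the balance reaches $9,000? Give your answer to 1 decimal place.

(1 + 0.056)^t = 9,000/1,900 = 4.7368.
t·ln(1 + 0.056) = ln(4.7368); t = 1.5554/0.0544882 ≈ 28.5451.

28.5 years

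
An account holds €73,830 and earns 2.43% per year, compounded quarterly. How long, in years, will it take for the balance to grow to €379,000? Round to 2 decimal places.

We need (1 + 0.006075)^(4t) = 5.1334, so 4t = ln 5.1334 / ln 1.006075 ≈ 270.0798.
t ≈ 270.0798/4 = 67.5199 years.

67.52 years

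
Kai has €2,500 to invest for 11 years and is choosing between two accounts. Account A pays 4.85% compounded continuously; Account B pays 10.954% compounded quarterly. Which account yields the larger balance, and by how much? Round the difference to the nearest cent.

A: e^(0.0485·11) = e^0.5335 ≈ 1.70488899, so 2,500 × 1.70488899 ≈ 4,262.2225.
B: (1 + 0.027385)^44 ≈ 3.282930653, so 2,500 × 3.282930653 ≈ 8,207.3266.
Difference ≈ 3,945.1042 in favor of B.

Account B, by €3,945.10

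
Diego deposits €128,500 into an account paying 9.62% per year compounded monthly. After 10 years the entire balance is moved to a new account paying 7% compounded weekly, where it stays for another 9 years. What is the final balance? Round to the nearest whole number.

After 10 years at 9.62%: 128,500 × 2.60690701917 ≈ 334,987.5520.
Then 9 years at 7%: 334,987.5520 × 1.87681528244 ≈ 628,709.7570.

€628,710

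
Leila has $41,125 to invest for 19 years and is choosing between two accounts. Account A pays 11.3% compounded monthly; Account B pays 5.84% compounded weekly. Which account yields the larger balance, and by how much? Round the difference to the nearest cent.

Account A, by $223,815.93

A: (1 + 0.113/12)^228 ≈ 8.47358963136, so 41,125 × 8.47358963136 ≈ 348,476.3736.
B: (1 + 0.0584/52)^988 ≈ 3.03125699413, so 41,125 × 3.03125699413 ≈ 124,660.4439.
Difference ≈ 223,815.9297 in favor of A.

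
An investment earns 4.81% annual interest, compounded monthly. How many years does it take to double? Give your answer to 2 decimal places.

14.44 years

(1 + 0.00400833)^(12t) = 2.
12t = ln 2 / ln(1 + 0.00400833) ≈ 0.69315/0.00400032 ≈ 173.2729.
t ≈ 14.4394.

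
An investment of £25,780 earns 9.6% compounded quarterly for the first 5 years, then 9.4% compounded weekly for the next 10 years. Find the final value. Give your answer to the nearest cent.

£105,962.04

Phase 1: 25,780·(1 + 0.024)^20 ≈ 41,426.8628.
Phase 2: 41,426.8628·(1 + 0.094/52)^520 ≈ 105,962.0421.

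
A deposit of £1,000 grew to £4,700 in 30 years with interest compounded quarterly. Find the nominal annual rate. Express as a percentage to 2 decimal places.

The 120-period growth factor is 4,700/1,000 = 4.7.
r/4 = 4.7^(1/120) − 1 ≈ 0.0129799, so r ≈ 4·0.0129799 = 5.19195%.

5.19%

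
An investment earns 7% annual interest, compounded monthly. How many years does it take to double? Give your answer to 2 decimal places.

9.93 years

(1 + 0.00583333)^(12t) = 2.
12t = ln 2 / ln(1 + 0.00583333) ≈ 0.69315/0.00581639 ≈ 119.1715.
t ≈ 9.9310.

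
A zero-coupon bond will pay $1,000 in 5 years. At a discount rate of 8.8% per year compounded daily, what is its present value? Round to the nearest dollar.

Periodic rate = 8.8%/365 = 0.000241096; 1825 periods.
P = 1,000/(1 + 0.088/365)^1825 ≈ 1,000/1.55262488 ≈ 644.0706.

$644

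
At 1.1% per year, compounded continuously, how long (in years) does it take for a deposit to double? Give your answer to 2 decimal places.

e^(0.011t) = 2, so 0.011t = ln 2 ≈ 0.69315.
t ≈ 0.69315/0.011 ≈ 63.0134.

63.01 years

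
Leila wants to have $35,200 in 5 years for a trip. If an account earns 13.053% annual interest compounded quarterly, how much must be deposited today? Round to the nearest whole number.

Periodic rate = 13.053%/4 = 0.0326325; 20 periods.
P = 35,200/(1 + 0.0326325)^20 ≈ 35,200/1.9007096916 ≈ 18,519.3984.

$18,519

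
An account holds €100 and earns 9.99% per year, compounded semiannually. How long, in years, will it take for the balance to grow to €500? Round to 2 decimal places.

(1 + 0.04995)^(2t) = 500/100 = 5.
2t·ln(1 + 0.04995) = ln(5); 2t = 1.6094/0.0487425 ≈ 33.0192.
t ≈ 16.5096 years.

16.51 years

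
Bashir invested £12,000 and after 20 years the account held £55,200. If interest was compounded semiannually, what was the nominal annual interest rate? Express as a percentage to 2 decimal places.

7.78%

The 40-period growth factor is 55,200/12,000 = 4.6.
r/2 = 4.6^(1/40) − 1 ≈ 0.0388885, so r ≈ 2·0.0388885 = 7.77770%.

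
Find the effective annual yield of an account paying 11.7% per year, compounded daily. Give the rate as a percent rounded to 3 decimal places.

12.410%

One year is 365 periods at 0.000320548 each: (1 + 0.000320548)^365 ≈ 1.124098.
EAR = 1.124098 − 1 ≈ 12.40984%.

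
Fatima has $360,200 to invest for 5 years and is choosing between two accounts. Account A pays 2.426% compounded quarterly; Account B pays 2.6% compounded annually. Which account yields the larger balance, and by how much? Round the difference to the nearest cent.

Account B, by $3,021.37

Account A growth factor: (1 + 0.006065)^20 ≈ 1.12855001741; balance ≈ 406,503.7163.
Account B growth factor: (1 + 0.026)^5 ≈ 1.13693805676; balance ≈ 409,525.0880.
Account B is larger by 3,021.3718.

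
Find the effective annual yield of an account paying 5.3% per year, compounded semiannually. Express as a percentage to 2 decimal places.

5.37%

One year is 2 periods at 0.0265 each: (1 + 0.0265)^2 ≈ 1.053702.
EAR = 1.053702 − 1 ≈ 5.37022%.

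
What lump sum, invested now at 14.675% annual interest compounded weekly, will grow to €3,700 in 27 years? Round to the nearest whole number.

Growth factor = (1 + 0.14675/52)^1404 ≈ 52.28290918.
P = 3,700/52.28290918 ≈ 70.7688.

€71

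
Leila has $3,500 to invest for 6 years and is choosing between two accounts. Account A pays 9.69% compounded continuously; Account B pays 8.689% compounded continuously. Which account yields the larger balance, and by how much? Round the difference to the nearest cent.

Account A, by $364.90

A: e^(0.0969·6) = e^0.5814 ≈ 1.788540636, so 3,500 × 1.788540636 ≈ 6,259.8922.
B: e^(0.08689·6) = e^0.52134 ≈ 1.684283078, so 3,500 × 1.684283078 ≈ 5,894.9908.
Difference ≈ 364.9015 in favor of A.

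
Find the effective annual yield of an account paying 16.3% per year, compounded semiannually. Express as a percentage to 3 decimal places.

EAR = (1 + 16.3%/2)^2 − 1 = (1 + 0.0815)^2 − 1.
(1 + 0.0815)^2 ≈ 1.169642, so EAR ≈ 16.96422%.

16.964%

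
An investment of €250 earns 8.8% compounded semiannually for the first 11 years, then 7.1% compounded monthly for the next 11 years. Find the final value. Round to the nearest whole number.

€1,405

Phase 1: 250·(1 + 0.044)^22 ≈ 644.6901.
Phase 2: 644.6901·(1 + 0.071/12)^132 ≈ 1,404.5445.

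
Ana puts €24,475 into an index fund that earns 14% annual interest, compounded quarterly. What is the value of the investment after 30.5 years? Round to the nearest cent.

€1,627,216.63

Growth factor = (1 + 0.035)^122 ≈ 66.48484716485.
A ≈ 24,475 × 66.48484716485 ≈ 1,627,216.6344.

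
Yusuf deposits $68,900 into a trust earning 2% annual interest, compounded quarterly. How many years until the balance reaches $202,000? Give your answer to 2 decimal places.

We need (1 + 0.005)^(4t) = 2.9318, so 4t = ln 2.9318 / ln 1.005 ≈ 215.6597.
t ≈ 215.6597/4 = 53.9149 years.

53.91 years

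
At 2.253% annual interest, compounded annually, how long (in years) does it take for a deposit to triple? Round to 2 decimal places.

49.31 years

(1 + 0.02253)^t = 3.
t = ln 3 / ln(1 + 0.02253) ≈ 1.0986/0.0222799 ≈ 49.3095.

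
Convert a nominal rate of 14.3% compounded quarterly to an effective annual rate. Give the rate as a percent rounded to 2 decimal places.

One year is 4 periods at 0.03575 each: (1 + 0.03575)^4 ≈ 1.150853.
EAR = 1.150853 − 1 ≈ 15.08528%.

15.09%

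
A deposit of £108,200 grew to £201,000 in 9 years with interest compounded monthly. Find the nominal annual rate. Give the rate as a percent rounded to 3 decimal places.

6.901%

The 108-period growth factor is 201,000/108,200 = 1.85767.
r/12 = 1.85767^(1/108) − 1 ≈ 0.00575095, so r ≈ 12·0.00575095 = 6.90114%.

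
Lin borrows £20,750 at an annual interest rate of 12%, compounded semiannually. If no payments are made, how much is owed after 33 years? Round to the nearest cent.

Growth factor = (1 + 0.06)^66 ≈ 46.7936699446.
A ≈ 20,750 × 46.7936699446 ≈ 970,968.6514.

£970,968.65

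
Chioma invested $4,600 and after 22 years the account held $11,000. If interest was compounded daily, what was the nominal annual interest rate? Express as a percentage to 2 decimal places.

The 8030-period growth factor is 11,000/4,600 = 2.3913.
r/365 = 2.3913^(1/8030) − 1 ≈ 0.000108579, so r ≈ 365·0.000108579 = 3.96312%.

3.96%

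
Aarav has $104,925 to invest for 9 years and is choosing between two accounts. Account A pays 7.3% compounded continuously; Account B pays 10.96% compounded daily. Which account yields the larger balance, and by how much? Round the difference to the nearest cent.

Account A growth factor: e^(0.073·9) = e^0.657 ≈ 1.92899665526; balance ≈ 202,399.9741.
Account B growth factor: (1 + 0.1096/365)^3285 ≈ 2.68116642894; balance ≈ 281,321.3876.
Account B is larger by 78,921.4135.

Account B, by $78,921.41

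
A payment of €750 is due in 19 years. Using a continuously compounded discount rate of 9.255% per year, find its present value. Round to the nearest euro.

P = A·e^(−rt) = 750·e^(−1.75845).
e^(−1.75845) ≈ 0.17231174, so P ≈ 129.2338.

€129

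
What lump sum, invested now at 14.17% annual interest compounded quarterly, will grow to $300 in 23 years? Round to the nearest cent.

Growth factor = (1 + 0.035425)^92 ≈ 24.5988891.
P = 300/24.5988891 ≈ 12.1957.

$12.20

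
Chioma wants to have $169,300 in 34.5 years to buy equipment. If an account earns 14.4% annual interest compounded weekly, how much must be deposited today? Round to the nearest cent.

Periodic rate = 14.4%/52 = 0.00276923; 1794 periods.
P = 169,300/(1 + 0.144/52)^1794 ≈ 169,300/142.755575236 ≈ 1,185.9432.

$1,185.94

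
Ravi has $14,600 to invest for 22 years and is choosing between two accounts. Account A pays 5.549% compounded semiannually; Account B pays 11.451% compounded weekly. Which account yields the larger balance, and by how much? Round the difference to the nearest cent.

A: (1 + 0.027745)^44 ≈ 3.3339293677, so 14,600 × 3.3339293677 ≈ 48,675.3688.
B: (1 + 0.11451/52)^1144 ≈ 12.3845565747, so 14,600 × 12.3845565747 ≈ 180,814.5260.
Difference ≈ 132,139.1572 in favor of B.

Account B, by $132,139.16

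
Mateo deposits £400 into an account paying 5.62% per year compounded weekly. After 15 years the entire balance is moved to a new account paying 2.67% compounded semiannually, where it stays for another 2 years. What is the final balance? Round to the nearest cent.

After 15 years at 5.62%: 400 × 2.32226914 ≈ 928.9077.
Then 2 years at 2.67%: 928.9077 × 1.05447888 ≈ 979.5135.

£979.51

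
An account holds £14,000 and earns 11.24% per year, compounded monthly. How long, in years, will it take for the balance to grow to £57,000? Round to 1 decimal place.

We need (1 + 0.00936667)^(12t) = 4.0714, so 12t = ln 4.0714 / ln 1.009367 ≈ 150.5935.
t ≈ 150.5935/12 = 12.5495 years.

12.5 years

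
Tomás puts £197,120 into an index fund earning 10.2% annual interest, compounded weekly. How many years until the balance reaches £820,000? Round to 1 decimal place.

We need (1 + 0.00196154)^(52t) = 4.1599, so 52t = ln 4.1599 / ln 1.001962 ≈ 727.4338.
t ≈ 727.4338/52 = 13.9891 years.

14.0 years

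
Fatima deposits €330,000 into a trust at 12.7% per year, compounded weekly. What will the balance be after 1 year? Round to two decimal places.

Growth factor = (1 + 0.127/52)^52 ≈ 1.13524122968.
A ≈ 330,000 × 1.13524122968 ≈ 374,629.6058.

€374,629.61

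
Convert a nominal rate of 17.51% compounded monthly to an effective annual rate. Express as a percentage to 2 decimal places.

One year is 12 periods at 0.0145917 each: (1 + 0.0145917)^12 ≈ 1.189859.
EAR = 1.189859 − 1 ≈ 18.98590%.

18.99%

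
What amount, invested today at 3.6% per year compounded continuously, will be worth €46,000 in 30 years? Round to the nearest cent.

€15,621.39

P = A·e^(−rt) = 46,000·e^(−1.08).
e^(−1.08) ≈ 0.33959552564, so P ≈ 15,621.3942.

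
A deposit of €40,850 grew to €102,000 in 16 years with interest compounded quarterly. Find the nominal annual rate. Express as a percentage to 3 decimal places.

(1 + r/4)^64 = 102,000/40,850 = 2.49694.
1 + r/4 = 2.49694^(1/64) ≈ 1.014401, so r/4 ≈ 0.0144006.
r ≈ 4·0.0144006 = 5.76024%.

5.760%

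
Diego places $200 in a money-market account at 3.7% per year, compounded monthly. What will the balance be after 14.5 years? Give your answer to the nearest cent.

$341.72

Periodic rate = 3.7%/12 = 0.00308333; periods = 12·14.5 = 174.
A = 200·(1 + 0.037/12)^174 ≈ 200·1.70860046 ≈ 341.7201.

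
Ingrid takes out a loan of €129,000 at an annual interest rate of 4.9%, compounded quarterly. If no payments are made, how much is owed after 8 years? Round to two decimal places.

€190,457.84

Growth factor = (1 + 0.01225)^32 ≈ 1.47641732948.
A ≈ 129,000 × 1.47641732948 ≈ 190,457.8355.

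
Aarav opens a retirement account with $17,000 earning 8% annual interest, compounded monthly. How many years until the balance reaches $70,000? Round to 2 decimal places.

(1 + 0.00666667)^(12t) = 70,000/17,000 = 4.1176.
12t·ln(1 + 0.00666667) = ln(4.1176); 12t = 1.4153/0.00664454 ≈ 212.9991.
t ≈ 17.7499 years.

17.75 years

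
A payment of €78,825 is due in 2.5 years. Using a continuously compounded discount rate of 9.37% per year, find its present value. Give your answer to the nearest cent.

€62,363.50

P = A·e^(−rt) = 78,825·e^(−0.23425).
e^(−0.23425) ≈ 0.79116400017, so P ≈ 62,363.5023.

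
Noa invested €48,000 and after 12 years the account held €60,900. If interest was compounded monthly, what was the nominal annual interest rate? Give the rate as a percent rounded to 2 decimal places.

1.99%

(1 + r/12)^144 = 60,900/48,000 = 1.26875.
1 + r/12 = 1.26875^(1/144) ≈ 1.001654, so r/12 ≈ 0.00165437.
r ≈ 12·0.00165437 = 1.98524%.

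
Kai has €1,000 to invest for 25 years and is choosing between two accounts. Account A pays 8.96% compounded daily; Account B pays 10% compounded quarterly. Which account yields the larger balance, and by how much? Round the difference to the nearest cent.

A: (1 + 0.0896/365)^9125 ≈ 9.390749491, so 1,000 × 9.390749491 ≈ 9,390.7495.
B: (1 + 0.025)^100 ≈ 11.813716351, so 1,000 × 11.813716351 ≈ 11,813.7164.
Difference ≈ 2,422.9669 in favor of B.

Account B, by €2,422.97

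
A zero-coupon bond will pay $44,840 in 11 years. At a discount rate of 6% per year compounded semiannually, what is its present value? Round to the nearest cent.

Growth factor = (1 + 0.03)^22 ≈ 1.9161034089.
P = 44,840/1.9161034089 ≈ 23,401.6597.

$23,401.66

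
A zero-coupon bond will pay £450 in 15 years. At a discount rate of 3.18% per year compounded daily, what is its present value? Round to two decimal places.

Growth factor = (1 + 0.0318/365)^5475 ≈ 1.61119997.
P = 450/1.61119997 ≈ 279.2949.

£279.29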